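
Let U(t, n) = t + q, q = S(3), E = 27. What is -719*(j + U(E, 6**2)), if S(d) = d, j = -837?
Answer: 580233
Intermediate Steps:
q = 3
U(t, n) = 3 + t (U(t, n) = t + 3 = 3 + t)
-719*(j + U(E, 6**2)) = -719*(-837 + (3 + 27)) = -719*(-837 + 30) = -719*(-807) = 580233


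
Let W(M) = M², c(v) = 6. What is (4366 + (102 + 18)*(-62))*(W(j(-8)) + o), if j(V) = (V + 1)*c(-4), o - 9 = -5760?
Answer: 12256038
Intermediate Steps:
o = -5751 (o = 9 - 5760 = -5751)
j(V) = 6 + 6*V (j(V) = (V + 1)*6 = (1 + V)*6 = 6 + 6*V)
(4366 + (102 + 18)*(-62))*(W(j(-8)) + o) = (4366 + (102 + 18)*(-62))*((6 + 6*(-8))² - 5751) = (4366 + 120*(-62))*((6 - 48)² - 5751) = (4366 - 7440)*((-42)² - 5751) = -3074*(1764 - 5751) = -3074*(-3987) = 12256038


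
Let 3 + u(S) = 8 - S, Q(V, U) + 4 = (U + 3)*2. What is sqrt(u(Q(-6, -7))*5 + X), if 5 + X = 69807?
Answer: sqrt(69887) ≈ 264.36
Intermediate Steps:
X = 69802 (X = -5 + 69807 = 69802)
Q(V, U) = 2 + 2*U (Q(V, U) = -4 + (U + 3)*2 = -4 + (3 + U)*2 = -4 + (6 + 2*U) = 2 + 2*U)
u(S) = 5 - S (u(S) = -3 + (8 - S) = 5 - S)
sqrt(u(Q(-6, -7))*5 + X) = sqrt((5 - (2 + 2*(-7)))*5 + 69802) = sqrt((5 - (2 - 14))*5 + 69802) = sqrt((5 - 1*(-12))*5 + 69802) = sqrt((5 + 12)*5 + 69802) = sqrt(17*5 + 69802) = sqrt(85 + 69802) = sqrt(69887)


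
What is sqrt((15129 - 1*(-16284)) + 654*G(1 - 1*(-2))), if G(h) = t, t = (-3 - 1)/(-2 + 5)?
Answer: sqrt(30541) ≈ 174.76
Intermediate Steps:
t = -4/3 ≈ -1.3333
G(h) = -4/3
sqrt((15129 - 1*(-16284)) + 654*G(1 - 1*(-2))) = sqrt((15129 - 1*(-16284)) + 654*(-4/3)) = sqrt((15129 + 16284) - 872) = sqrt(31413 - 872) = sqrt(30541)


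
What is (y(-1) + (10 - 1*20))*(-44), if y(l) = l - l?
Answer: 440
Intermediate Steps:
y(l) = 0
(y(-1) + (10 - 1*20))*(-44) = (0 + (10 - 1*20))*(-44) = (0 + (10 - 20))*(-44) = (0 - 10)*(-44) = -10*(-44) = 440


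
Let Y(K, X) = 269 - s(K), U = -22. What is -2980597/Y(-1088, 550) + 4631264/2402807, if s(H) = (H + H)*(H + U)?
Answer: 1667883940073/527545232767 ≈ 3.1616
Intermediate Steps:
s(H) = 2*H*(-22 + H) (s(H) = (H + H)*(H - 22) = (2*H)*(-22 + H) = 2*H*(-22 + H))
Y(K, X) = 269 - 2*K*(-22 + K)
-2980597/Y(-1088, 550) + 4631264/2402807 = -2980597/(269 - 2*(-1088)*(-22 - 1088)) + 4631264/2402807 = -2980597/(269 - 2*(-1088)*(-1110)) + 4631264*(1/2402807) = -2980597/(269 - 2415360) + 421024/218437 = -2980597/(-2415091) + 421024/218437 = -2980597*(-1/2415091) + 421024/218437 = 2980597/2415091 + 421024/218437 = 1667883940073/527545232767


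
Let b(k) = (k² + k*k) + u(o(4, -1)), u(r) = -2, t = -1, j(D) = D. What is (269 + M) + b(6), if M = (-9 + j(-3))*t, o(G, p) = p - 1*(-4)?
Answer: 351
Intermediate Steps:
o(G, p) = 4 + p (o(G, p) = p + 4 = 4 + p)
b(k) = -2 + 2*k² (b(k) = (k² + k*k) - 2 = (k² + k²) - 2 = 2*k² - 2 = -2 + 2*k²)
M = 12 (M = (-9 - 3)*(-1) = -12*(-1) = 12)
(269 + M) + b(6) = (269 + 12) + (-2 + 2*6²) = 281 + (-2 + 2*36) = 281 + (-2 + 72) = 281 + 70 = 351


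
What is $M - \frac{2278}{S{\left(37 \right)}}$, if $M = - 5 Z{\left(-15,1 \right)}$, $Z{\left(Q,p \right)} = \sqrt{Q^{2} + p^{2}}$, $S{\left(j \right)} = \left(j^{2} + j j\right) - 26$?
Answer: $- \frac{1139}{1356} - 5 \sqrt{226} \approx -76.006$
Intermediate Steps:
$S{\left(j \right)} = -26 + 2 j^{2}$ ($S{\left(j \right)} = \left(j^{2} + j^{2}\right) - 26 = 2 j^{2} - 26 = -26 + 2 j^{2}$)
$M = - 5 \sqrt{226}$ ($M = - 5 \sqrt{\left(-15\right)^{2} + 1^{2}} = - 5 \sqrt{225 + 1} = - 5 \sqrt{226} \approx -75.167$)
$M - \frac{2278}{S{\left(37 \right)}} = - 5 \sqrt{226} - \frac{2278}{-26 + 2 \cdot 37^{2}} = - 5 \sqrt{226} - \frac{2278}{-26 + 2 \cdot 1369} = - 5 \sqrt{226} - \frac{2278}{-26 + 2738} = - 5 \sqrt{226} - \frac{2278}{2712} = - 5 \sqrt{226} - \frac{1139}{1356} = - \frac{1139}{1356} - 5 \sqrt{226}$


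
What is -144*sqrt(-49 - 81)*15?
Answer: -2160*I*sqrt(130) ≈ -24628.0*I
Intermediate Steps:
-144*sqrt(-49 - 81)*15 = -144*I*sqrt(130)*15 = -2160*I*sqrt(130)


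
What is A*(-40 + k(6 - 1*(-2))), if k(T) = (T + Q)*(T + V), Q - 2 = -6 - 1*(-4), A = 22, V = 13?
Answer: 2816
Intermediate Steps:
Q = 0 (Q = 2 + (-6 - 1*(-4)) = 2 + (-6 + 4) = 2 - 2 = 0)
k(T) = T*(13 + T) (k(T) = (T + 0)*(T + 13) = T*(13 + T))
A*(-40 + k(6 - 1*(-2))) = 22*(-40 + (6 - 1*(-2))*(13 + (6 - 1*(-2)))) = 22*(-40 + (6 + 2)*(13 + (6 + 2))) = 22*(-40 + 8*(13 + 8)) = 22*(-40 + 8*21) = 22*(-40 + 168) = 22*128 = 2816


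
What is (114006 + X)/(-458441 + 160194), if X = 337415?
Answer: -451421/298247 ≈ -1.5136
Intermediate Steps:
(114006 + X)/(-458441 + 160194) = (114006 + 337415)/(-458441 + 160194) = 451421/(-298247) = 451421*(-1/298247) = -451421/298247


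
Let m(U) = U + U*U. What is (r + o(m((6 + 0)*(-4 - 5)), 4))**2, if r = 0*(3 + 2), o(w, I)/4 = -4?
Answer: 256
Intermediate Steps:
m(U) = U + U**2
o(w, I) = -16 (o(w, I) = 4*(-4) = -16)
r = 0 (r = 0*5 = 0)
(r + o(m((6 + 0)*(-4 - 5)), 4))**2 = (0 - 16)**2 = (-16)**2 = 256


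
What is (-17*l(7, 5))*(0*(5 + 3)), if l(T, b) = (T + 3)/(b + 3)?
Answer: 0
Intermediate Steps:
l(T, b) = (3 + T)/(3 + b)
(-17*l(7, 5))*(0*(5 + 3)) = (-17*(3 + 7)/(3 + 5))*(0*(5 + 3)) = (-17*10/8)*(0*8) = -17*10/8*0 = -17*5/4*0 = -85/4*0 = 0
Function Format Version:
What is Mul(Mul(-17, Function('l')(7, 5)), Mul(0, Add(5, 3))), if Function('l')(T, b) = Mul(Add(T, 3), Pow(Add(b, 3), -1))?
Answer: 0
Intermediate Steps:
Function('l')(T, b) = Mul(Pow(Add(3, b), -1), Add(3, T)) (Function('l')(T, b) = Mul(Add(3, T), Pow(Add(3, b), -1)) = Mul(Pow(Add(3, b), -1), Add(3, T)))
Mul(Mul(-17, Function('l')(7, 5)), Mul(0, Add(5, 3))) = Mul(Mul(-17, Mul(Pow(Add(3, 5), -1), Add(3, 7))), Mul(0, Add(5, 3))) = Mul(Mul(-17, Mul(Pow(8, -1), 10)), Mul(0, 8)) = Mul(Mul(-17, Mul(Rational(1, 8), 10)), 0) = Mul(Mul(-17, Rational(5, 4)), 0) = Mul(Rational(-85, 4), 0) = 0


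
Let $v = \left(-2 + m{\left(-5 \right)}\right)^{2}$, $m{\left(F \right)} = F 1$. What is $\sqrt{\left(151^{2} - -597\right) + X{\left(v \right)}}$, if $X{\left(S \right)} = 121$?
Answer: $\sqrt{23519} \approx 153.36$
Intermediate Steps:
$m{\left(F \right)} = F$
$v = 49$ ($v = \left(-2 - 5\right)^{2} = \left(-7\right)^{2} = 49$)
$\sqrt{\left(151^{2} - -597\right) + X{\left(v \right)}} = \sqrt{\left(151^{2} - -597\right) + 121} = \sqrt{\left(22801 + 597\right) + 121} = \sqrt{23398 + 121} = \sqrt{23519}$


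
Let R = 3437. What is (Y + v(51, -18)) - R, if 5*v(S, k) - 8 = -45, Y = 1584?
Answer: -9302/5 ≈ -1860.4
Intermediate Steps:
v(S, k) = -37/5 (v(S, k) = 8/5 + (1/5)*(-45) = 8/5 - 9 = -37/5)
(Y + v(51, -18)) - R = (1584 - 37/5) - 1*3437 = 7883/5 - 3437 = -9302/5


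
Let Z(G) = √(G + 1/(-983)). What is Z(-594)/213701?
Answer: I*√573976649/210068083 ≈ 0.00011405*I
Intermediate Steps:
Z(G) = √(-1/983 + G) (Z(G) = √(G - 1/983) = √(-1/983 + G))
Z(-594)/213701 = (√(-983 + 966289*(-594))/983)/213701 = (√(-983 - 573975666)/983)*(1/213701) = (√(-573976649)/983)*(1/213701) = ((I*√573976649)/983)*(1/213701) = (I*√573976649/983)*(1/213701) = I*√573976649/210068083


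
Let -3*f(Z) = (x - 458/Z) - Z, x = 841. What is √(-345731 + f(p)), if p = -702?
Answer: I*√4739755345/117 ≈ 588.43*I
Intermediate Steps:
f(Z) = -841/3 + Z/3 + 458/(3*Z) (f(Z) = -((841 - 458/Z) - Z)/3 = -(841 - Z - 458/Z)/3 = -841/3 + Z/3 + 458/(3*Z))
√(-345731 + f(p)) = √(-345731 + (⅓)*(458 - 702*(-841 - 702))/(-702)) = √(-345731 + (⅓)*(-1/702)*(458 - 702*(-1543))) = √(-345731 + (⅓)*(-1/702)*(458 + 1083186)) = √(-345731 + (⅓)*(-1/702)*1083644) = √(-345731 - 541822/1053) = √(-364596565/1053) = I*√4739755345/117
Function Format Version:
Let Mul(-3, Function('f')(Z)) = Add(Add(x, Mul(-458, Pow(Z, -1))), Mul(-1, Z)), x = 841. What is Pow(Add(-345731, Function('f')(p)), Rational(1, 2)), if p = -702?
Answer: Mul(Rational(1, 117), I, Pow(4739755345, Rational(1, 2))) ≈ Mul(588.43, I)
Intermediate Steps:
Function('f')(Z) = Add(Rational(-841, 3), Mul(Rational(1, 3), Z), Mul(Rational(458, 3), Pow(Z, -1))) (Function('f')(Z) = Mul(Rational(-1, 3), Add(Add(841, Mul(-458, Pow(Z, -1))), Mul(-1, Z))) = Mul(Rational(-1, 3), Add(841, Mul(-1, Z), Mul(-458, Pow(Z, -1)))) = Add(Rational(-841, 3), Mul(Rational(1, 3), Z), Mul(Rational(458, 3), Pow(Z, -1))))
Pow(Add(-345731, Function('f')(p)), Rational(1, 2)) = Pow(Add(-345731, Mul(Rational(1, 3), Pow(-702, -1), Add(458, Mul(-702, Add(-841, -702))))), Rational(1, 2)) = Pow(Add(-345731, Mul(Rational(1, 3), Rational(-1, 702), Add(458, Mul(-702, -1543)))), Rational(1, 2)) = Pow(Add(-345731, Mul(Rational(1, 3), Rational(-1, 702), Add(458, 1083186))), Rational(1, 2)) = Pow(Add(-345731, Mul(Rational(1, 3), Rational(-1, 702), 1083644)), Rational(1, 2)) = Pow(Add(-345731, Rational(-541822, 1053)), Rational(1, 2)) = Pow(Rational(-364596565, 1053), Rational(1, 2)) = Mul(Rational(1, 117), I, Pow(4739755345, Rational(1, 2)))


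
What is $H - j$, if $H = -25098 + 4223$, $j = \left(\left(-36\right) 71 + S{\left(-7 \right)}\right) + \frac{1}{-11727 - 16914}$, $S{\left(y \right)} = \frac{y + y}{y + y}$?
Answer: $- \frac{524703119}{28641} \approx -18320.0$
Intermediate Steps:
$S{\left(y \right)} = 1$ ($S{\left(y \right)} = \frac{2 y}{2 y} = 2 y \frac{1}{2 y} = 1$)
$j = - \frac{73177756}{28641}$ ($j = \left(\left(-36\right) 71 + 1\right) + \frac{1}{-11727 - 16914} = \left(-2556 + 1\right) + \frac{1}{-11727 - 16914} = -2555 + \frac{1}{-28641} = -2555 - \frac{1}{28641} = - \frac{73177756}{28641} \approx -2555.0$)
$H = -20875$
$H - j = -20875 - - \frac{73177756}{28641} = -20875 + \frac{73177756}{28641} = - \frac{524703119}{28641}$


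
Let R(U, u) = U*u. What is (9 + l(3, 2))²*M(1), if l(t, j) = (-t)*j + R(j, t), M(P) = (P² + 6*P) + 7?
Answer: 1134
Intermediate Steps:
M(P) = 7 + P² + 6*P
l(t, j) = 0 (l(t, j) = (-t)*j + j*t = -j*t + j*t = 0)
(9 + l(3, 2))²*M(1) = (9 + 0)²*(7 + 1² + 6*1) = 9²*(7 + 1 + 6) = 81*14 = 1134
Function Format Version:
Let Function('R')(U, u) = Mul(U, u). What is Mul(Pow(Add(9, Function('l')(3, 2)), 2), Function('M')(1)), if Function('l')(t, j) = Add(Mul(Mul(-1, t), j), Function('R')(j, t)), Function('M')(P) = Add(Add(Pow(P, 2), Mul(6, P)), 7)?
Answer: 1134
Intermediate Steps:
Function('M')(P) = Add(7, Pow(P, 2), Mul(6, P))
Function('l')(t, j) = 0 (Function('l')(t, j) = Add(Mul(Mul(-1, t), j), Mul(j, t)) = Add(Mul(-1, j, t), Mul(j, t)) = 0)
Mul(Pow(Add(9, Function('l')(3, 2)), 2), Function('M')(1)) = Mul(Pow(Add(9, 0), 2), Add(7, Pow(1, 2), Mul(6, 1))) = Mul(Pow(9, 2), Add(7, 1, 6)) = Mul(81, 14) = 1134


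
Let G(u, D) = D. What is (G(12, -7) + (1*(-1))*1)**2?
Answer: 64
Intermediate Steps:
(G(12, -7) + (1*(-1))*1)**2 = (-7 + (1*(-1))*1)**2 = (-7 - 1*1)**2 = (-7 - 1)**2 = (-8)**2 = 64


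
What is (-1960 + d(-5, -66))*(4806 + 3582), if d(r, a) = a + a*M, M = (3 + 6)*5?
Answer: -41906448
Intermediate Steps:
M = 45 (M = 9*5 = 45)
d(r, a) = 46*a (d(r, a) = a + a*45 = a + 45*a = 46*a)
(-1960 + d(-5, -66))*(4806 + 3582) = (-1960 + 46*(-66))*(4806 + 3582) = (-1960 - 3036)*8388 = -4996*8388 = -41906448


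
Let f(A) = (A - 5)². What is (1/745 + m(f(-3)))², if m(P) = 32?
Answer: 568393281/555025 ≈ 1024.1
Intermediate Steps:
f(A) = (-5 + A)²
(1/745 + m(f(-3)))² = (1/745 + 32)² = (23841/745)² = 568393281/555025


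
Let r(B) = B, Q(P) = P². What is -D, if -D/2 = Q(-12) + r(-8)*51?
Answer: -528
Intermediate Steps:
D = 528 (D = -2*((-12)² - 8*51) = -2*(144 - 408) = -2*(-264) = 528)
-D = -1*528 = -528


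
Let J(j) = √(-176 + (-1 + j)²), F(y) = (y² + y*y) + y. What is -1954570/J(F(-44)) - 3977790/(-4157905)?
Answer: 795558/831581 - 1954570*√14645753/14645753 ≈ -509.78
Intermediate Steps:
F(y) = y + 2*y² (F(y) = (y² + y²) + y = 2*y² + y = y + 2*y²)
-1954570/J(F(-44)) - 3977790/(-4157905) = -1954570/√(-176 + (-1 - 44*(1 + 2*(-44)))²) - 3977790/(-4157905) = -1954570/√(-176 + (-1 - 44*(1 - 88))²) - 3977790*(-1/4157905) = -1954570/√(-176 + (-1 - 44*(-87))²) + 795558/831581 = -1954570/√(-176 + (-1 + 3828)²) + 795558/831581 = -1954570/√(-176 + 3827²) + 795558/831581 = -1954570/√(-176 + 14645929) + 795558/831581 = -1954570*√14645753/14645753 + 795558/831581 = 795558/831581 - 1954570*√14645753/14645753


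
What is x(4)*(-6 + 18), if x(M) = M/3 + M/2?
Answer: 40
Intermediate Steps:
x(M) = 5*M/6 (x(M) = M*(⅓) + M*(½) = M/3 + M/2 = 5*M/6)
x(4)*(-6 + 18) = ((⅚)*4)*(-6 + 18) = (10/3)*12 = 40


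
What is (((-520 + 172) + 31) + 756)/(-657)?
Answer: -439/657 ≈ -0.66819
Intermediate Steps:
(((-520 + 172) + 31) + 756)/(-657) = -((-348 + 31) + 756)/657 = -(-317 + 756)/657 = -1/657*439 = -439/657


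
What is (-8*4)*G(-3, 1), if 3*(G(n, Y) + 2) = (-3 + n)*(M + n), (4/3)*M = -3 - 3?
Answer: -416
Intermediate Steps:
M = -9/2 (M = 3*(-3 - 3)/4 = (3/4)*(-6) = -9/2 ≈ -4.5000)
G(n, Y) = -2 + (-3 + n)*(-9/2 + n)/3 (G(n, Y) = -2 + ((-3 + n)*(-9/2 + n))/3 = -2 + (-3 + n)*(-9/2 + n)/3)
(-8*4)*G(-3, 1) = (-8*4)*(5/2 - 5/2*(-3) + (1/3)*(-3)**2) = -32*(5/2 + 15/2 + (1/3)*9) = -32*(5/2 + 15/2 + 3) = -32*13 = -416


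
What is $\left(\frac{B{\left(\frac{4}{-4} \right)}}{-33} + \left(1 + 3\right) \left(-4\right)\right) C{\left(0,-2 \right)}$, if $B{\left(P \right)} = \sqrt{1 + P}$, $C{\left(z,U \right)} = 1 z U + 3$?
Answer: $-48$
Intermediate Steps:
$C{\left(z,U \right)} = 3 + U z$ ($C{\left(z,U \right)} = z U + 3 = U z + 3 = 3 + U z$)
$\left(\frac{B{\left(\frac{4}{-4} \right)}}{-33} + \left(1 + 3\right) \left(-4\right)\right) C{\left(0,-2 \right)} = \left(\frac{\sqrt{1 + \frac{4}{-4}}}{-33} + \left(1 + 3\right) \left(-4\right)\right) \left(3 - 0\right) = \left(\sqrt{1 + 4 \left(- \frac{1}{4}\right)} \left(- \frac{1}{33}\right) + 4 \left(-4\right)\right) \left(3 + 0\right) = \left(\sqrt{1 - 1} \left(- \frac{1}{33}\right) - 16\right) 3 = \left(\sqrt{0} \left(- \frac{1}{33}\right) - 16\right) 3 = \left(0 \left(- \frac{1}{33}\right) - 16\right) 3 = \left(0 - 16\right) 3 = \left(-16\right) 3 = -48$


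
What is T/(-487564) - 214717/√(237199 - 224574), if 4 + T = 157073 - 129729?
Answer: -6835/121891 - 214717*√505/2525 ≈ -1911.0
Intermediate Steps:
T = 27340 (T = -4 + (157073 - 129729) = -4 + 27344 = 27340)
T/(-487564) - 214717/√(237199 - 224574) = 27340/(-487564) - 214717/√(237199 - 224574) = 27340*(-1/487564) - 214717*√505/2525 = -6835/121891 - 214717*√505/2525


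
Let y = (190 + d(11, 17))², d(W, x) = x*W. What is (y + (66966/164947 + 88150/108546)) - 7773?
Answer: 1202788459635779/8952168531 ≈ 1.3436e+5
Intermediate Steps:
d(W, x) = W*x
y = 142129 (y = (190 + 11*17)² = (190 + 187)² = 377² = 142129)
(y + (66966/164947 + 88150/108546)) - 7773 = (142129 + (66966/164947 + 88150/108546)) - 7773 = (142129 + (66966*(1/164947) + 88150*(1/108546))) - 7773 = (142129 + (66966/164947 + 44075/54273)) - 7773 = (142129 + 10904484743/8952168531) - 7773 = 1272373665627242/8952168531 - 7773 = 1202788459635779/8952168531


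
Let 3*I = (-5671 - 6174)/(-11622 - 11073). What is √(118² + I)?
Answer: √286873086701/4539 ≈ 118.00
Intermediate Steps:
I = 2369/13617 (I = ((-5671 - 6174)/(-11622 - 11073))/3 = (-11845/(-22695))/3 = (-11845*(-1/22695))/3 = (⅓)*(2369/4539) = 2369/13617 ≈ 0.17397)
√(118² + I) = √(118² + 2369/13617) = √(13924 + 2369/13617) = √(189605477/13617) = √286873086701/4539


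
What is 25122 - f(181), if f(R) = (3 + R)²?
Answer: -8734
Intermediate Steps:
25122 - f(181) = 25122 - (3 + 181)² = 25122 - 1*184² = 25122 - 1*33856 = 25122 - 33856 = -8734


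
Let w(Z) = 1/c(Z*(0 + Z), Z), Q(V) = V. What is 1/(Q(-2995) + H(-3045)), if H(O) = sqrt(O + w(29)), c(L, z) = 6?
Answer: -17970/53838419 - I*sqrt(109614)/53838419 ≈ -0.00033378 - 6.1495e-6*I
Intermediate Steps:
w(Z) = 1/6
H(O) = sqrt(1/6 + O) (H(O) = sqrt(O + 1/6) = sqrt(1/6 + O))
1/(Q(-2995) + H(-3045)) = 1/(-2995 + sqrt(6 + 36*(-3045))/6) = 1/(-2995 + sqrt(6 - 109620)/6) = 1/(-2995 + sqrt(-109614)/6) = 1/(-2995 + (I*sqrt(109614))/6) = 1/(-2995 + I*sqrt(109614)/6)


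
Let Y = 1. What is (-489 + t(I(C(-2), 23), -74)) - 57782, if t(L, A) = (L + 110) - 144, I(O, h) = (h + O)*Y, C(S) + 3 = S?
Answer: -58287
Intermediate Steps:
C(S) = -3 + S
I(O, h) = O + h (I(O, h) = (h + O)*1 = (O + h)*1 = O + h)
t(L, A) = -34 + L (t(L, A) = (110 + L) - 144 = -34 + L)
(-489 + t(I(C(-2), 23), -74)) - 57782 = (-489 + (-34 + ((-3 - 2) + 23))) - 57782 = (-489 + (-34 + (-5 + 23))) - 57782 = (-489 + (-34 + 18)) - 57782 = (-489 - 16) - 57782 = -505 - 57782 = -58287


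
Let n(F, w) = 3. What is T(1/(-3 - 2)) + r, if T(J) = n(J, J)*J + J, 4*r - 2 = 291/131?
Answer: 669/2620 ≈ 0.25534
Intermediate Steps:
r = 553/524 (r = ½ + (291/131)/4 = ½ + (291*(1/131))/4 = ½ + (¼)*(291/131) = ½ + 291/524 = 553/524 ≈ 1.0553)
T(J) = 4*J (T(J) = 3*J + J = 4*J)
T(1/(-3 - 2)) + r = 4/(-3 - 2) + 553/524 = 4/(-5) + 553/524 = 4*(-⅕) + 553/524 = -⅘ + 553/524 = 669/2620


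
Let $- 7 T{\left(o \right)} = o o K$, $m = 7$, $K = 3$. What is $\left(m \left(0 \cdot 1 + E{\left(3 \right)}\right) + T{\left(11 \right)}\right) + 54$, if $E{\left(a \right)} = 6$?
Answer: $\frac{309}{7} \approx 44.143$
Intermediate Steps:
$T{\left(o \right)} = - \frac{3 o^{2}}{7}$ ($T{\left(o \right)} = - \frac{o o 3}{7} = - \frac{o^{2} \cdot 3}{7} = - \frac{3 o^{2}}{7}$)
$\left(m \left(0 \cdot 1 + E{\left(3 \right)}\right) + T{\left(11 \right)}\right) + 54 = \left(7 \left(0 \cdot 1 + 6\right) - \frac{3 \cdot 11^{2}}{7}\right) + 54 = \left(7 \left(0 + 6\right) - \frac{363}{7}\right) + 54 = \left(7 \cdot 6 - \frac{363}{7}\right) + 54 = \left(42 - \frac{363}{7}\right) + 54 = - \frac{69}{7} + 54 = \frac{309}{7}$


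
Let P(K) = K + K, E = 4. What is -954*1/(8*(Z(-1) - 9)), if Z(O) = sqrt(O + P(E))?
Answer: 4293/296 + 477*sqrt(7)/296 ≈ 18.767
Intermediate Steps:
P(K) = 2*K
Z(O) = sqrt(8 + O) (Z(O) = sqrt(O + 2*4) = sqrt(O + 8) = sqrt(8 + O))
-954*1/(8*(Z(-1) - 9)) = -954*1/(8*(sqrt(8 - 1) - 9)) = -954*1/(8*(sqrt(7) - 9)) = -954*1/(8*(-9 + sqrt(7))) = -954/(-72 + 8*sqrt(7))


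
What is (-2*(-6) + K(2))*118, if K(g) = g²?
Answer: 1888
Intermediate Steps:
(-2*(-6) + K(2))*118 = (-2*(-6) + 2²)*118 = (12 + 4)*118 = 16*118 = 1888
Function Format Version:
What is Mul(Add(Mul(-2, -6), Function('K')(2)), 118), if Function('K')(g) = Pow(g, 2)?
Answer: 1888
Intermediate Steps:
Mul(Add(Mul(-2, -6), Function('K')(2)), 118) = Mul(Add(Mul(-2, -6), Pow(2, 2)), 118) = Mul(Add(12, 4), 118) = Mul(16, 118) = 1888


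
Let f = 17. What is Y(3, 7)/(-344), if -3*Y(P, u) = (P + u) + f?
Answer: 9/344 ≈ 0.026163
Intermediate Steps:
Y(P, u) = -17/3 - P/3 - u/3 (Y(P, u) = -((P + u) + 17)/3 = -(17 + P + u)/3 = -17/3 - P/3 - u/3)
Y(3, 7)/(-344) = (-17/3 - 1/3*3 - 1/3*7)/(-344) = (-17/3 - 1 - 7/3)*(-1/344) = -9*(-1/344) = 9/344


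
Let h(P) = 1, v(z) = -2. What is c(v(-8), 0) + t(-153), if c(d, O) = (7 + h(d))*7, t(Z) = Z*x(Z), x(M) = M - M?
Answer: 56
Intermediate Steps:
x(M) = 0
t(Z) = 0 (t(Z) = Z*0 = 0)
c(d, O) = 56 (c(d, O) = (7 + 1)*7 = 8*7 = 56)
c(v(-8), 0) + t(-153) = 56 + 0 = 56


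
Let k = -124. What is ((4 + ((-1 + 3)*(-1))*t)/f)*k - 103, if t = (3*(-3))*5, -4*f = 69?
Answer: 39517/69 ≈ 572.71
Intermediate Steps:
f = -69/4 (f = -¼*69 = -69/4 ≈ -17.250)
t = -45 (t = -9*5 = -45)
((4 + ((-1 + 3)*(-1))*t)/f)*k - 103 = ((4 + ((-1 + 3)*(-1))*(-45))/(-69/4))*(-124) - 103 = ((4 + (2*(-1))*(-45))*(-4/69))*(-124) - 103 = ((4 - 2*(-45))*(-4/69))*(-124) - 103 = ((4 + 90)*(-4/69))*(-124) - 103 = (94*(-4/69))*(-124) - 103 = -376/69*(-124) - 103 = 46624/69 - 103 = 39517/69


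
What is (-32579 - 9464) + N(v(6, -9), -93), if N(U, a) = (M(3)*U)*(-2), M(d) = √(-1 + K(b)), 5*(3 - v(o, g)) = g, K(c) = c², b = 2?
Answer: -42043 - 48*√3/5 ≈ -42060.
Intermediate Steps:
v(o, g) = 3 - g/5
M(d) = √3 (M(d) = √(-1 + 2²) = √(-1 + 4) = √3)
N(U, a) = -2*U*√3 (N(U, a) = (√3*U)*(-2) = (U*√3)*(-2) = -2*U*√3)
(-32579 - 9464) + N(v(6, -9), -93) = (-32579 - 9464) - 2*(3 - ⅕*(-9))*√3 = -42043 - 2*(3 + 9/5)*√3 = -42043 - 2*24/5*√3 = -42043 - 48*√3/5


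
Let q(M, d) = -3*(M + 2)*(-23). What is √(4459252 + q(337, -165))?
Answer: √4482643 ≈ 2117.2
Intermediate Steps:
q(M, d) = 138 + 69*M (q(M, d) = -3*(2 + M)*(-23) = (-6 - 3*M)*(-23) = 138 + 69*M)
√(4459252 + q(337, -165)) = √(4459252 + (138 + 69*337)) = √(4459252 + (138 + 23253)) = √(4459252 + 23391) = √4482643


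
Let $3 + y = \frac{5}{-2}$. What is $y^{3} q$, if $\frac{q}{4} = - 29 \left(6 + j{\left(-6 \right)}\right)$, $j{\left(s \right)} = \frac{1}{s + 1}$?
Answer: $\frac{1119371}{10} \approx 1.1194 \cdot 10^{5}$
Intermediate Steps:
$y = - \frac{11}{2}$ ($y = -3 + \frac{5}{-2} = -3 + 5 \left(- \frac{1}{2}\right) = -3 - \frac{5}{2} = - \frac{11}{2} \approx -5.5$)
$j{\left(s \right)} = \frac{1}{1 + s}$
$q = - \frac{3364}{5}$ ($q = 4 \left(- 29 \left(6 + \frac{1}{1 - 6}\right)\right) = 4 \left(- 29 \left(6 + \frac{1}{-5}\right)\right) = 4 \left(- 29 \left(6 - \frac{1}{5}\right)\right) = 4 \left(\left(-29\right) \frac{29}{5}\right) = 4 \left(- \frac{841}{5}\right) = - \frac{3364}{5} \approx -672.8$)
$y^{3} q = \left(- \frac{11}{2}\right)^{3} \left(- \frac{3364}{5}\right) = \left(- \frac{1331}{8}\right) \left(- \frac{3364}{5}\right) = \frac{1119371}{10}$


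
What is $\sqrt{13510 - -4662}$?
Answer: $2 \sqrt{4543} \approx 134.8$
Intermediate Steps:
$\sqrt{13510 - -4662} = \sqrt{13510 + 4662} = \sqrt{18172} = 2 \sqrt{4543}$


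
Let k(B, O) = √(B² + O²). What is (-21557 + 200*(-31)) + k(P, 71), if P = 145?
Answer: -27757 + √26066 ≈ -27596.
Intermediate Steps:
(-21557 + 200*(-31)) + k(P, 71) = (-21557 + 200*(-31)) + √(145² + 71²) = (-21557 - 6200) + √(21025 + 5041) = -27757 + √26066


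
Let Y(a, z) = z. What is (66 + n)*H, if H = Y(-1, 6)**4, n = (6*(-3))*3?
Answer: 15552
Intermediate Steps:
n = -54 (n = -18*3 = -54)
H = 1296 (H = 6**4 = 1296)
(66 + n)*H = (66 - 54)*1296 = 12*1296 = 15552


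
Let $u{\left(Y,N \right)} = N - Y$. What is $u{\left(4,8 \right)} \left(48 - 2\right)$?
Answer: $184$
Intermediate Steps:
$u{\left(4,8 \right)} \left(48 - 2\right) = \left(8 - 4\right) \left(48 - 2\right) = \left(8 - 4\right) 46 = 4 \cdot 46 = 184$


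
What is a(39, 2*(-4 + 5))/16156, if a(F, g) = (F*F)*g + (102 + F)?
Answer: 3183/16156 ≈ 0.19702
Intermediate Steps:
a(F, g) = 102 + F + g*F² (a(F, g) = F²*g + (102 + F) = g*F² + (102 + F) = 102 + F + g*F²)
a(39, 2*(-4 + 5))/16156 = (102 + 39 + (2*(-4 + 5))*39²)/16156 = (102 + 39 + (2*1)*1521)*(1/16156) = (102 + 39 + 2*1521)*(1/16156) = (102 + 39 + 3042)*(1/16156) = 3183*(1/16156) = 3183/16156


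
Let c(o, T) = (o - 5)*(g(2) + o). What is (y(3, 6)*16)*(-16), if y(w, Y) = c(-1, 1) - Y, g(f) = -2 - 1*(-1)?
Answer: -1536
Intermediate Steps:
g(f) = -1 (g(f) = -2 + 1 = -1)
c(o, T) = (-1 + o)*(-5 + o) (c(o, T) = (o - 5)*(-1 + o) = (-5 + o)*(-1 + o) = (-1 + o)*(-5 + o))
y(w, Y) = 12 - Y (y(w, Y) = (5 + (-1)**2 - 6*(-1)) - Y = (5 + 1 + 6) - Y = 12 - Y)
(y(3, 6)*16)*(-16) = ((12 - 1*6)*16)*(-16) = ((12 - 6)*16)*(-16) = (6*16)*(-16) = 96*(-16) = -1536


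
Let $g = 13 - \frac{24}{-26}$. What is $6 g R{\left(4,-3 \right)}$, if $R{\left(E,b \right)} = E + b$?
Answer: $\frac{1086}{13} \approx 83.538$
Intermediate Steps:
$g = \frac{181}{13}$ ($g = 13 - - \frac{12}{13} = 13 + \frac{12}{13} = \frac{181}{13} \approx 13.923$)
$6 g R{\left(4,-3 \right)} = 6 \cdot \frac{181}{13} \left(4 - 3\right) = \frac{1086}{13} \cdot 1 = \frac{1086}{13}$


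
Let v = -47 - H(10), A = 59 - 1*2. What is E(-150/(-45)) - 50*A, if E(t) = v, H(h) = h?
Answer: -2907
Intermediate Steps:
A = 57 (A = 59 - 2 = 57)
v = -57 (v = -47 - 1*10 = -47 - 10 = -57)
E(t) = -57
E(-150/(-45)) - 50*A = -57 - 50*57 = -57 - 1*2850 = -57 - 2850 = -2907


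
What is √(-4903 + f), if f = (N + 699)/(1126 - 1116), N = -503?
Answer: 3*I*√13565/5 ≈ 69.881*I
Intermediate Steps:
f = 98/5 (f = (-503 + 699)/(1126 - 1116) = 196/10 = 196*(⅒) = 98/5 ≈ 19.600)
√(-4903 + f) = √(-4903 + 98/5) = √(-24417/5) = 3*I*√13565/5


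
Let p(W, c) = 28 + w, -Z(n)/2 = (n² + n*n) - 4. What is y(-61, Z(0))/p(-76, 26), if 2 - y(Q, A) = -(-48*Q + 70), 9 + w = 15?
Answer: 1500/17 ≈ 88.235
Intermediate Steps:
Z(n) = 8 - 4*n² (Z(n) = -2*((n² + n*n) - 4) = -2*((n² + n²) - 4) = -2*(2*n² - 4) = -2*(-4 + 2*n²) = 8 - 4*n²)
w = 6 (w = -9 + 15 = 6)
p(W, c) = 34 (p(W, c) = 28 + 6 = 34)
y(Q, A) = 72 - 48*Q (y(Q, A) = 2 - (-1)*(-48*Q + 70) = 2 - (-1)*(70 - 48*Q) = 2 - (-70 + 48*Q) = 2 + (70 - 48*Q) = 72 - 48*Q)
y(-61, Z(0))/p(-76, 26) = (72 - 48*(-61))/34 = (72 + 2928)*(1/34) = 3000*(1/34) = 1500/17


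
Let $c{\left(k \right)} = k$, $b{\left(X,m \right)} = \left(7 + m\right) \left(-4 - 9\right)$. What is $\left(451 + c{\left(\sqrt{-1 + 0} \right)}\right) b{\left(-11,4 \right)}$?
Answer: $-64493 - 143 i \approx -64493.0 - 143.0 i$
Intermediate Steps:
$b{\left(X,m \right)} = -91 - 13 m$ ($b{\left(X,m \right)} = \left(7 + m\right) \left(-13\right) = -91 - 13 m$)
$\left(451 + c{\left(\sqrt{-1 + 0} \right)}\right) b{\left(-11,4 \right)} = \left(451 + \sqrt{-1 + 0}\right) \left(-91 - 52\right) = \left(451 + \sqrt{-1}\right) \left(-91 - 52\right) = \left(451 + i\right) \left(-143\right) = -64493 - 143 i$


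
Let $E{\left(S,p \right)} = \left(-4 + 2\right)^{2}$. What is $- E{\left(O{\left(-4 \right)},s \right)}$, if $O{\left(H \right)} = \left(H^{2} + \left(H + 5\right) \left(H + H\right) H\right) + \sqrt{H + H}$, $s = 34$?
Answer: $-4$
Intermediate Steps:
$O{\left(H \right)} = H^{2} + \sqrt{2} \sqrt{H} + 2 H^{2} \left(5 + H\right)$ ($O{\left(H \right)} = \left(H^{2} + \left(5 + H\right) 2 H H\right) + \sqrt{2 H} = \left(H^{2} + 2 H \left(5 + H\right) H\right) + \sqrt{2} \sqrt{H} = \left(H^{2} + 2 H^{2} \left(5 + H\right)\right) + \sqrt{2} \sqrt{H} = H^{2} + \sqrt{2} \sqrt{H} + 2 H^{2} \left(5 + H\right)$)
$E{\left(S,p \right)} = 4$ ($E{\left(S,p \right)} = \left(-2\right)^{2} = 4$)
$- E{\left(O{\left(-4 \right)},s \right)} = \left(-1\right) 4 = -4$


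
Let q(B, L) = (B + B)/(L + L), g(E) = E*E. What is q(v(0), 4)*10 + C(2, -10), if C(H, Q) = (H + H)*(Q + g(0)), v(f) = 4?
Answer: -30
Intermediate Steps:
g(E) = E**2
q(B, L) = B/L (q(B, L) = (2*B)/((2*L)) = (2*B)*(1/(2*L)) = B/L)
C(H, Q) = 2*H*Q (C(H, Q) = (H + H)*(Q + 0**2) = (2*H)*(Q + 0) = (2*H)*Q = 2*H*Q)
q(v(0), 4)*10 + C(2, -10) = (4/4)*10 + 2*2*(-10) = (4*(1/4))*10 - 40 = 1*10 - 40 = 10 - 40 = -30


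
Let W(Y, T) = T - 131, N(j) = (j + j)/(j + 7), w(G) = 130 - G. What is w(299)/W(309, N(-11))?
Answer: 338/251 ≈ 1.3466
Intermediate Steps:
N(j) = 2*j/(7 + j) (N(j) = (2*j)/(7 + j) = 2*j/(7 + j))
W(Y, T) = -131 + T
w(299)/W(309, N(-11)) = (130 - 1*299)/(-131 + 2*(-11)/(7 - 11)) = (130 - 299)/(-131 + 2*(-11)/(-4)) = -169/(-131 + 2*(-11)*(-¼)) = -169/(-131 + 11/2) = -169/(-251/2) = -169*(-2/251) = 338/251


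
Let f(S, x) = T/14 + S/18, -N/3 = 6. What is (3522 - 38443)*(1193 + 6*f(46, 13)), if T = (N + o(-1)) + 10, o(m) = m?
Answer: -883291774/21 ≈ -4.2062e+7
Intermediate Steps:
N = -18 (N = -3*6 = -18)
T = -9 (T = (-18 - 1) + 10 = -19 + 10 = -9)
f(S, x) = -9/14 + S/18
(3522 - 38443)*(1193 + 6*f(46, 13)) = (3522 - 38443)*(1193 + 6*(-9/14 + (1/18)*46)) = -34921*(1193 + 6*(-9/14 + 23/9)) = -34921*(1193 + 6*(241/126)) = -34921*(1193 + 241/21) = -34921*25294/21 = -883291774/21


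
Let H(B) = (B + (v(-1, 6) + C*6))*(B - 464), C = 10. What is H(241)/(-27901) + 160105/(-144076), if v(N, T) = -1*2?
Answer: 5139465847/4019864476 ≈ 1.2785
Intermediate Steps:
v(N, T) = -2
H(B) = (-464 + B)*(58 + B) (H(B) = (B + (-2 + 10*6))*(B - 464) = (B + (-2 + 60))*(-464 + B) = (B + 58)*(-464 + B) = (58 + B)*(-464 + B) = (-464 + B)*(58 + B))
H(241)/(-27901) + 160105/(-144076) = (-26912 + 241² - 406*241)/(-27901) + 160105/(-144076) = (-26912 + 58081 - 97846)*(-1/27901) + 160105*(-1/144076) = -66677*(-1/27901) - 160105/144076 = 66677/27901 - 160105/144076 = 5139465847/4019864476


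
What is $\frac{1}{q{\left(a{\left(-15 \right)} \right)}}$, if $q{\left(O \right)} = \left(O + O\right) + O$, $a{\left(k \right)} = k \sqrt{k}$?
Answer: $\frac{i \sqrt{15}}{675} \approx 0.0057378 i$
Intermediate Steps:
$a{\left(k \right)} = k^{\frac{3}{2}}$
$q{\left(O \right)} = 3 O$ ($q{\left(O \right)} = 2 O + O = 3 O$)
$\frac{1}{q{\left(a{\left(-15 \right)} \right)}} = \frac{1}{3 \left(-15\right)^{\frac{3}{2}}} = \frac{1}{3 \left(- 15 i \sqrt{15}\right)} = \frac{1}{\left(-45\right) i \sqrt{15}} = \frac{i \sqrt{15}}{675}$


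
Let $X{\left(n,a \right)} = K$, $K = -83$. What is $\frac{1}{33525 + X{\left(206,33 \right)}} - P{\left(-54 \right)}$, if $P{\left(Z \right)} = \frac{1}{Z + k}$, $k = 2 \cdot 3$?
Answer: $\frac{16745}{802608} \approx 0.020863$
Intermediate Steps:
$X{\left(n,a \right)} = -83$
$k = 6$
$P{\left(Z \right)} = \frac{1}{6 + Z}$ ($P{\left(Z \right)} = \frac{1}{Z + 6} = \frac{1}{6 + Z}$)
$\frac{1}{33525 + X{\left(206,33 \right)}} - P{\left(-54 \right)} = \frac{1}{33525 - 83} - \frac{1}{6 - 54} = \frac{1}{33442} - \frac{1}{-48} = \frac{1}{33442} - - \frac{1}{48} = \frac{1}{33442} + \frac{1}{48} = \frac{16745}{802608}$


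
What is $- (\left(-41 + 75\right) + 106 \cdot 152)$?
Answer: $-16146$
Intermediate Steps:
$- (\left(-41 + 75\right) + 106 \cdot 152) = - (34 + 16112) = \left(-1\right) 16146 = -16146$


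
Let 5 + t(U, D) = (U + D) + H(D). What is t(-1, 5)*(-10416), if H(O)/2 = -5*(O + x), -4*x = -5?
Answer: 661416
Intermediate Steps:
x = 5/4 (x = -¼*(-5) = 5/4 ≈ 1.2500)
H(O) = -25/2 - 10*O (H(O) = 2*(-5*(O + 5/4)) = 2*(-5*(5/4 + O)) = 2*(-25/4 - 5*O) = -25/2 - 10*O)
t(U, D) = -35/2 + U - 9*D (t(U, D) = -5 + ((U + D) + (-25/2 - 10*D)) = -5 + ((D + U) + (-25/2 - 10*D)) = -5 + (-25/2 + U - 9*D) = -35/2 + U - 9*D)
t(-1, 5)*(-10416) = (-35/2 - 1 - 9*5)*(-10416) = (-35/2 - 1 - 45)*(-10416) = -127/2*(-10416) = 661416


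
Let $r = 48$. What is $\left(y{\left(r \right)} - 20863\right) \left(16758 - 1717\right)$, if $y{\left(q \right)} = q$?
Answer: $-313078415$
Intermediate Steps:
$\left(y{\left(r \right)} - 20863\right) \left(16758 - 1717\right) = \left(48 - 20863\right) \left(16758 - 1717\right) = \left(-20815\right) 15041 = -313078415$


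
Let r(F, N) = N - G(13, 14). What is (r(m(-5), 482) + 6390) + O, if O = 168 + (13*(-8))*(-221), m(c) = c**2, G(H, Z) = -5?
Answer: 30029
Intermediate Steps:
O = 23152 (O = 168 - 104*(-221) = 168 + 22984 = 23152)
r(F, N) = 5 + N (r(F, N) = N - 1*(-5) = N + 5 = 5 + N)
(r(m(-5), 482) + 6390) + O = ((5 + 482) + 6390) + 23152 = (487 + 6390) + 23152 = 6877 + 23152 = 30029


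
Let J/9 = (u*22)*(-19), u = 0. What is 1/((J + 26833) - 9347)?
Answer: 1/17486 ≈ 5.7189e-5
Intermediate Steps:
J = 0 (J = 9*((0*22)*(-19)) = 9*(0*(-19)) = 9*0 = 0)
1/((J + 26833) - 9347) = 1/((0 + 26833) - 9347) = 1/(26833 - 9347) = 1/17486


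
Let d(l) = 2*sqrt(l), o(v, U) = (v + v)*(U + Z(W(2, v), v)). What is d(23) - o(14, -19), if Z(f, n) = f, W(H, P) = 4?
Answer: 420 + 2*sqrt(23) ≈ 429.59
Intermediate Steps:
o(v, U) = 2*v*(4 + U) (o(v, U) = (v + v)*(U + 4) = (2*v)*(4 + U) = 2*v*(4 + U))
d(23) - o(14, -19) = 2*sqrt(23) - 2*14*(4 - 19) = 2*sqrt(23) - 2*14*(-15) = 2*sqrt(23) - 1*(-420) = 2*sqrt(23) + 420 = 420 + 2*sqrt(23)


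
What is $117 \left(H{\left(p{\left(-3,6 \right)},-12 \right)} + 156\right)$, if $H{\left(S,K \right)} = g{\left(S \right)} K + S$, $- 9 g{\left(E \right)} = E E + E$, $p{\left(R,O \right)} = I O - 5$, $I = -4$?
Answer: $141531$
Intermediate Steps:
$p{\left(R,O \right)} = -5 - 4 O$ ($p{\left(R,O \right)} = - 4 O - 5 = -5 - 4 O$)
$g{\left(E \right)} = - \frac{E}{9} - \frac{E^{2}}{9}$ ($g{\left(E \right)} = - \frac{E E + E}{9} = - \frac{E^{2} + E}{9} = - \frac{E + E^{2}}{9} = - \frac{E}{9} - \frac{E^{2}}{9}$)
$H{\left(S,K \right)} = S - \frac{K S \left(1 + S\right)}{9}$ ($H{\left(S,K \right)} = - \frac{S \left(1 + S\right)}{9} K + S = - \frac{K S \left(1 + S\right)}{9} + S = S - \frac{K S \left(1 + S\right)}{9}$)
$117 \left(H{\left(p{\left(-3,6 \right)},-12 \right)} + 156\right) = 117 \left(\frac{\left(-5 - 24\right) \left(9 - - 12 \left(1 - 29\right)\right)}{9} + 156\right) = 117 \left(\frac{1}{9} \left(-29\right) \left(9 - - 12 \left(1 - 29\right)\right) + 156\right) = 117 \left(\frac{1}{9} \left(-29\right) \left(9 - \left(-12\right) \left(-28\right)\right) + 156\right) = 117 \left(\frac{1}{9} \left(-29\right) \left(9 - 336\right) + 156\right) = 117 \left(\frac{1}{9} \left(-29\right) \left(-327\right) + 156\right) = 117 \left(\frac{3161}{3} + 156\right) = 117 \cdot \frac{3629}{3} = 141531$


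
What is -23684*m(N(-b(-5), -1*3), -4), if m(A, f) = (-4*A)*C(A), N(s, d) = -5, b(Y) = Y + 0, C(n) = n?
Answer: 2368400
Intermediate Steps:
b(Y) = Y
m(A, f) = -4*A² (m(A, f) = (-4*A)*A = -4*A²)
-23684*m(N(-b(-5), -1*3), -4) = -(-94736)*(-5)² = -(-94736)*25 = -23684*(-100) = 2368400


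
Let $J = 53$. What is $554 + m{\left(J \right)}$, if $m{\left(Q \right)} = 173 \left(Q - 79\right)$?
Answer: $-3944$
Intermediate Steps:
$m{\left(Q \right)} = -13667 + 173 Q$ ($m{\left(Q \right)} = 173 \left(-79 + Q\right) = -13667 + 173 Q$)
$554 + m{\left(J \right)} = 554 + \left(-13667 + 173 \cdot 53\right) = 554 + \left(-13667 + 9169\right) = 554 - 4498 = -3944$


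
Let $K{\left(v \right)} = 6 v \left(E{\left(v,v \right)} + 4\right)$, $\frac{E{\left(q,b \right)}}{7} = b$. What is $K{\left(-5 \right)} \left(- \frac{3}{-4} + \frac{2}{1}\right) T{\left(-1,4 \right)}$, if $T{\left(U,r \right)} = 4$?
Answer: $10230$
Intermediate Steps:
$E{\left(q,b \right)} = 7 b$
$K{\left(v \right)} = 6 v \left(4 + 7 v\right)$ ($K{\left(v \right)} = 6 v \left(7 v + 4\right) = 6 v \left(4 + 7 v\right)$)
$K{\left(-5 \right)} \left(- \frac{3}{-4} + \frac{2}{1}\right) T{\left(-1,4 \right)} = 6 \left(-5\right) \left(4 + 7 \left(-5\right)\right) \left(- \frac{3}{-4} + \frac{2}{1}\right) 4 = 6 \left(-5\right) \left(4 - 35\right) \left(\left(-3\right) \left(- \frac{1}{4}\right) + 2 \cdot 1\right) 4 = 6 \left(-5\right) \left(-31\right) \left(\frac{3}{4} + 2\right) 4 = 930 \cdot \frac{11}{4} \cdot 4 = 930 \cdot 11 = 10230$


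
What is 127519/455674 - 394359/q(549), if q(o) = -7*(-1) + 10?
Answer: -179696975143/7746458 ≈ -23197.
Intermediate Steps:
q(o) = 17 (q(o) = 7 + 10 = 17)
127519/455674 - 394359/q(549) = 127519/455674 - 394359/17 = -179696975143/7746458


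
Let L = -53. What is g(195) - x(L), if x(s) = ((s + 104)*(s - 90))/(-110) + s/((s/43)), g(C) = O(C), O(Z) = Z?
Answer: 857/10 ≈ 85.700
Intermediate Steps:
g(C) = C
x(s) = 43 - (-90 + s)*(104 + s)/110 (x(s) = ((104 + s)*(-90 + s))*(-1/110) + s/((s*(1/43))) = ((-90 + s)*(104 + s))*(-1/110) + s/((s/43)) = -(-90 + s)*(104 + s)/110 + s*(43/s) = -(-90 + s)*(104 + s)/110 + 43 = 43 - (-90 + s)*(104 + s)/110)
g(195) - x(L) = 195 - (1409/11 - 7/55*(-53) - 1/110*(-53)**2) = 195 - (1409/11 + 371/55 - 1/110*2809) = 195 - (1409/11 + 371/55 - 2809/110) = 195 - 1*1093/10 = 195 - 1093/10 = 857/10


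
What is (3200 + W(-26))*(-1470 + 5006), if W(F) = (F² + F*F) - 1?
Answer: 16092336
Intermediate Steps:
W(F) = -1 + 2*F² (W(F) = (F² + F²) - 1 = 2*F² - 1 = -1 + 2*F²)
(3200 + W(-26))*(-1470 + 5006) = (3200 + (-1 + 2*(-26)²))*(-1470 + 5006) = (3200 + (-1 + 2*676))*3536 = (3200 + (-1 + 1352))*3536 = (3200 + 1351)*3536 = 4551*3536 = 16092336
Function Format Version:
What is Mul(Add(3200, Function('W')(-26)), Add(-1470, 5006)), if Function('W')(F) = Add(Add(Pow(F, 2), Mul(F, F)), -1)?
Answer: 16092336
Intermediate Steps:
Function('W')(F) = Add(-1, Mul(2, Pow(F, 2))) (Function('W')(F) = Add(Add(Pow(F, 2), Pow(F, 2)), -1) = Add(Mul(2, Pow(F, 2)), -1) = Add(-1, Mul(2, Pow(F, 2))))
Mul(Add(3200, Function('W')(-26)), Add(-1470, 5006)) = Mul(Add(3200, Add(-1, Mul(2, Pow(-26, 2)))), Add(-1470, 5006)) = Mul(Add(3200, Add(-1, Mul(2, 676))), 3536) = Mul(Add(3200, Add(-1, 1352)), 3536) = Mul(Add(3200, 1351), 3536) = Mul(4551, 3536) = 16092336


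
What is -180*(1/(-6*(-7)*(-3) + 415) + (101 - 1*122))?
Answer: 1092240/289 ≈ 3779.4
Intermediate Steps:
-180*(1/(-6*(-7)*(-3) + 415) + (101 - 1*122)) = -180*(1/(42*(-3) + 415) + (101 - 122)) = -180*(1/(-126 + 415) - 21) = -180*(1/289 - 21) = -180*(-6068/289) = 1092240/289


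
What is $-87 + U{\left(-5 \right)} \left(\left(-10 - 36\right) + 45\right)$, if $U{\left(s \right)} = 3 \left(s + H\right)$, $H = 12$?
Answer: $-108$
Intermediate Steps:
$U{\left(s \right)} = 36 + 3 s$ ($U{\left(s \right)} = 3 \left(s + 12\right) = 3 \left(12 + s\right) = 36 + 3 s$)
$-87 + U{\left(-5 \right)} \left(\left(-10 - 36\right) + 45\right) = -87 + \left(36 + 3 \left(-5\right)\right) \left(\left(-10 - 36\right) + 45\right) = -87 + \left(36 - 15\right) \left(-46 + 45\right) = -87 + 21 \left(-1\right) = -87 - 21 = -108$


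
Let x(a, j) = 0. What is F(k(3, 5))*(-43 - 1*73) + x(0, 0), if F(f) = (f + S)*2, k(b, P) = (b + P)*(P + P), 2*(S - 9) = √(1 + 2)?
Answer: -20648 - 116*√3 ≈ -20849.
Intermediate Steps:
S = 9 + √3/2 (S = 9 + √(1 + 2)/2 = 9 + √3/2 ≈ 9.8660)
k(b, P) = 2*P*(P + b) (k(b, P) = (P + b)*(2*P) = 2*P*(P + b))
F(f) = 18 + √3 + 2*f (F(f) = (f + (9 + √3/2))*2 = (9 + f + √3/2)*2 = 18 + √3 + 2*f)
F(k(3, 5))*(-43 - 1*73) + x(0, 0) = (18 + √3 + 2*(2*5*(5 + 3)))*(-43 - 1*73) + 0 = (18 + √3 + 2*(2*5*8))*(-43 - 73) + 0 = (18 + √3 + 2*80)*(-116) + 0 = (18 + √3 + 160)*(-116) + 0 = (178 + √3)*(-116) + 0 = (-20648 - 116*√3) + 0 = -20648 - 116*√3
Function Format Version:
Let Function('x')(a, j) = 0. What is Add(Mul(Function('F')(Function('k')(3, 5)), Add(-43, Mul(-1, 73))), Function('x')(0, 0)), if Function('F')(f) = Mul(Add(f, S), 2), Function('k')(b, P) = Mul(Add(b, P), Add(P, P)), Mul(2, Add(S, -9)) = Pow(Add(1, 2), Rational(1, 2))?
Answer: Add(-20648, Mul(-116, Pow(3, Rational(1, 2)))) ≈ -20849.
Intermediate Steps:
S = Add(9, Mul(Rational(1, 2), Pow(3, Rational(1, 2)))) (S = Add(9, Mul(Rational(1, 2), Pow(Add(1, 2), Rational(1, 2)))) = Add(9, Mul(Rational(1, 2), Pow(3, Rational(1, 2)))) ≈ 9.8660)
Function('k')(b, P) = Mul(2, P, Add(P, b)) (Function('k')(b, P) = Mul(Add(P, b), Mul(2, P)) = Mul(2, P, Add(P, b)))
Function('F')(f) = Add(18, Pow(3, Rational(1, 2)), Mul(2, f)) (Function('F')(f) = Mul(Add(f, Add(9, Mul(Rational(1, 2), Pow(3, Rational(1, 2))))), 2) = Mul(Add(9, f, Mul(Rational(1, 2), Pow(3, Rational(1, 2)))), 2) = Add(18, Pow(3, Rational(1, 2)), Mul(2, f)))
Add(Mul(Function('F')(Function('k')(3, 5)), Add(-43, Mul(-1, 73))), Function('x')(0, 0)) = Add(Mul(Add(18, Pow(3, Rational(1, 2)), Mul(2, Mul(2, 5, Add(5, 3)))), Add(-43, Mul(-1, 73))), 0) = Add(Mul(Add(18, Pow(3, Rational(1, 2)), Mul(2, Mul(2, 5, 8))), Add(-43, -73)), 0) = Add(Mul(Add(18, Pow(3, Rational(1, 2)), Mul(2, 80)), -116), 0) = Add(Mul(Add(18, Pow(3, Rational(1, 2)), 160), -116), 0) = Add(Mul(Add(178, Pow(3, Rational(1, 2))), -116), 0) = Add(Add(-20648, Mul(-116, Pow(3, Rational(1, 2)))), 0) = Add(-20648, Mul(-116, Pow(3, Rational(1, 2))))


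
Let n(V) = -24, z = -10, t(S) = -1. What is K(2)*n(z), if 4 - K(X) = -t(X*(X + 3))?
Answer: -72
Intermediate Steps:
K(X) = 3 (K(X) = 4 - (-1)*(-1) = 4 - 1*1 = 4 - 1 = 3)
K(2)*n(z) = 3*(-24) = -72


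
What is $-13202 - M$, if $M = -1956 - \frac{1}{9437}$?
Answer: $- \frac{106128501}{9437} \approx -11246.0$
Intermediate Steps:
$M = - \frac{18458773}{9437}$ ($M = -1956 - \frac{1}{9437} = - \frac{18458773}{9437} \approx -1956.0$)
$-13202 - M = -13202 - - \frac{18458773}{9437} = -13202 + \frac{18458773}{9437} = - \frac{106128501}{9437}$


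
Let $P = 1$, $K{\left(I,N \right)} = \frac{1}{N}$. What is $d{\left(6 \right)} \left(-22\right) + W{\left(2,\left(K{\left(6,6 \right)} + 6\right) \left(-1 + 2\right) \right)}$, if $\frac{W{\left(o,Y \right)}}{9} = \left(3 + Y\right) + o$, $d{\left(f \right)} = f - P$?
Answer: $- \frac{19}{2} \approx -9.5$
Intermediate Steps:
$d{\left(f \right)} = -1 + f$ ($d{\left(f \right)} = f - 1 = -1 + f$)
$W{\left(o,Y \right)} = 27 + 9 Y + 9 o$ ($W{\left(o,Y \right)} = 9 \left(\left(3 + Y\right) + o\right) = 9 \left(3 + Y + o\right) = 27 + 9 Y + 9 o$)
$d{\left(6 \right)} \left(-22\right) + W{\left(2,\left(K{\left(6,6 \right)} + 6\right) \left(-1 + 2\right) \right)} = \left(-1 + 6\right) \left(-22\right) + \left(27 + 9 \left(\frac{1}{6} + 6\right) \left(-1 + 2\right) + 9 \cdot 2\right) = 5 \left(-22\right) + \left(27 + 9 \left(\frac{1}{6} + 6\right) 1 + 18\right) = -110 + \left(27 + 9 \cdot \frac{37}{6} \cdot 1 + 18\right) = -110 + \left(27 + 9 \cdot \frac{37}{6} + 18\right) = -110 + \left(27 + \frac{111}{2} + 18\right) = -110 + \frac{201}{2} = - \frac{19}{2}$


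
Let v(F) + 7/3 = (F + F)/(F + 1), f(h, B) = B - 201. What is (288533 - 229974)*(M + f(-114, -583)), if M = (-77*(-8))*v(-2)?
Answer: 42630952/3 ≈ 1.4210e+7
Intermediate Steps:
f(h, B) = -201 + B
v(F) = -7/3 + 2*F/(1 + F) (v(F) = -7/3 + (F + F)/(F + 1) = -7/3 + (2*F)/(1 + F) = -7/3 + 2*F/(1 + F))
M = 3080/3 (M = (-77*(-8))*((-7 - 1*(-2))/(3*(1 - 2))) = 616*((⅓)*(-7 + 2)/(-1)) = 616*((⅓)*(-1)*(-5)) = 616*(5/3) = 3080/3 ≈ 1026.7)
(288533 - 229974)*(M + f(-114, -583)) = (288533 - 229974)*(3080/3 + (-201 - 583)) = 58559*(3080/3 - 784) = 58559*(728/3) = 42630952/3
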